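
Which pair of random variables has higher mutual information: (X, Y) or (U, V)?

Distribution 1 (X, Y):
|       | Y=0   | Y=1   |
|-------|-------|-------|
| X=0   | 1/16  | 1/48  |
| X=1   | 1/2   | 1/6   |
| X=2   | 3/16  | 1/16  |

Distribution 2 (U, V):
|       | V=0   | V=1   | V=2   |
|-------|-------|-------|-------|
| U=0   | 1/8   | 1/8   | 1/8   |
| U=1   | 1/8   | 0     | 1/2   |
Distribution 1 (X, Y):
Marginal P(X) (row sums):
  P(X=0) = 1/16 + 1/48 = 1/12
  P(X=1) = 1/2 + 1/6 = 2/3
  P(X=2) = 3/16 + 1/16 = 1/4
Marginal P(Y) (column sums):
  P(Y=0) = 1/16 + 1/2 + 3/16 = 3/4
  P(Y=1) = 1/48 + 1/6 + 1/16 = 1/4

H(X) = -[(1/12)·log₂(1/12) + (2/3)·log₂(2/3) + (1/4)·log₂(1/4)]
  = 0.2987 + 0.3900 + 0.5000
  = 1.1887 bits
H(Y) = -[(3/4)·log₂(3/4) + (1/4)·log₂(1/4)]
  = 0.3113 + 0.5000
  = 0.8113 bits
H(X,Y) = -[(1/16)·log₂(1/16) + (1/48)·log₂(1/48) + (1/2)·log₂(1/2) + (1/6)·log₂(1/6) + (3/16)·log₂(3/16) + (1/16)·log₂(1/16)]
  = 0.2500 + 0.1164 + 0.5000 + 0.4308 + 0.4528 + 0.2500
  = 2.0000 bits

I(X;Y) = H(X) + H(Y) - H(X,Y)
  = 1.1887 + 0.8113 - 2.0000
  = 0.0000 bits

Distribution 2 (U, V):
Marginal P(U) (row sums):
  P(U=0) = 1/8 + 1/8 + 1/8 = 3/8
  P(U=1) = 1/8 + 0 + 1/2 = 5/8
Marginal P(V) (column sums):
  P(V=0) = 1/8 + 1/8 = 1/4
  P(V=1) = 1/8 + 0 = 1/8
  P(V=2) = 1/8 + 1/2 = 5/8

H(U) = -[(3/8)·log₂(3/8) + (5/8)·log₂(5/8)]
  = 0.5306 + 0.4238
  = 0.9544 bits
H(V) = -[(1/4)·log₂(1/4) + (1/8)·log₂(1/8) + (5/8)·log₂(5/8)]
  = 0.5000 + 0.3750 + 0.4238
  = 1.2988 bits
H(U,V) = -[(1/8)·log₂(1/8) + (1/8)·log₂(1/8) + (1/8)·log₂(1/8) + (1/8)·log₂(1/8) + (1/2)·log₂(1/2)]
  = 0.3750 + 0.3750 + 0.3750 + 0.3750 + 0.5000
  = 2.0000 bits

I(U;V) = H(U) + H(V) - H(U,V)
  = 0.9544 + 1.2988 - 2.0000
  = 0.2532 bits

I(U;V) = 0.2532 bits > I(X;Y) = 0.0000 bits, so (U, V) has the higher mutual information (stronger dependence).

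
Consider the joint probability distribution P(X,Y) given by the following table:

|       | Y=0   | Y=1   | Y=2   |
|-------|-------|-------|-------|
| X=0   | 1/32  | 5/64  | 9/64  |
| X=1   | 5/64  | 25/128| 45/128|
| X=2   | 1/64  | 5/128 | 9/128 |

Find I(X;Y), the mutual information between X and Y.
Marginal P(X) (row sums):
  P(X=0) = 1/32 + 5/64 + 9/64 = 1/4
  P(X=1) = 5/64 + 25/128 + 45/128 = 5/8
  P(X=2) = 1/64 + 5/128 + 9/128 = 1/8
Marginal P(Y) (column sums):
  P(Y=0) = 1/32 + 5/64 + 1/64 = 1/8
  P(Y=1) = 5/64 + 25/128 + 5/128 = 5/16
  P(Y=2) = 9/64 + 45/128 + 9/128 = 9/16

H(X) = -[(1/4)·log₂(1/4) + (5/8)·log₂(5/8) + (1/8)·log₂(1/8)]
  = 0.5000 + 0.4238 + 0.3750
  = 1.2988 bits
H(Y) = -[(1/8)·log₂(1/8) + (5/16)·log₂(5/16) + (9/16)·log₂(9/16)]
  = 0.3750 + 0.5244 + 0.4669
  = 1.3663 bits
H(X,Y) = -[(1/32)·log₂(1/32) + (5/64)·log₂(5/64) + (9/64)·log₂(9/64) + (5/64)·log₂(5/64) + (25/128)·log₂(25/128) + (45/128)·log₂(45/128) + (1/64)·log₂(1/64) + (5/128)·log₂(5/128) + (9/128)·log₂(9/128)]
  = 0.1563 + 0.2873 + 0.3980 + 0.2873 + 0.4602 + 0.5302 + 0.0938 + 0.1827 + 0.2693
  = 2.6651 bits

I(X;Y) = H(X) + H(Y) - H(X,Y)
  = 1.2988 + 1.3663 - 2.6651
  = 0.0000 bits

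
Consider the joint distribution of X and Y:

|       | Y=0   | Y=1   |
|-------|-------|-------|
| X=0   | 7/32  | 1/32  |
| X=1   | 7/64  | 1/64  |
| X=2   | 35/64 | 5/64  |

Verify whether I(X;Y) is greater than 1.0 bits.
Marginal P(X) (row sums):
  P(X=0) = 7/32 + 1/32 = 1/4
  P(X=1) = 7/64 + 1/64 = 1/8
  P(X=2) = 35/64 + 5/64 = 5/8
Marginal P(Y) (column sums):
  P(Y=0) = 7/32 + 7/64 + 35/64 = 7/8
  P(Y=1) = 1/32 + 1/64 + 5/64 = 1/8

H(X) = -[(1/4)·log₂(1/4) + (1/8)·log₂(1/8) + (5/8)·log₂(5/8)]
  = 0.5000 + 0.3750 + 0.4238
  = 1.2988 bits
H(Y) = -[(7/8)·log₂(7/8) + (1/8)·log₂(1/8)]
  = 0.1686 + 0.3750
  = 0.5436 bits
H(X,Y) = -[(7/32)·log₂(7/32) + (1/32)·log₂(1/32) + (7/64)·log₂(7/64) + (1/64)·log₂(1/64) + (35/64)·log₂(35/64) + (5/64)·log₂(5/64)]
  = 0.4796 + 0.1563 + 0.3492 + 0.0938 + 0.4762 + 0.2873
  = 1.8424 bits

I(X;Y) = H(X) + H(Y) - H(X,Y)
  = 1.2988 + 0.5436 - 1.8424
  = 0.0000 bits

No. I(X;Y) = 0.0000 bits, which is ≤ 1.0 bits.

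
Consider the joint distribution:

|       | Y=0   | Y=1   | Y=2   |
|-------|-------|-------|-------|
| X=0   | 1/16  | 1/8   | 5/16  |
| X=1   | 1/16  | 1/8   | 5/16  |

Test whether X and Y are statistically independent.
Marginal P(X) (row sums):
  P(X=0) = 1/16 + 1/8 + 5/16 = 1/2
  P(X=1) = 1/16 + 1/8 + 5/16 = 1/2
Marginal P(Y) (column sums):
  P(Y=0) = 1/16 + 1/16 = 1/8
  P(Y=1) = 1/8 + 1/8 = 1/4
  P(Y=2) = 5/16 + 5/16 = 5/8

X and Y are independent iff P(X=i,Y=j) = P(X=i)·P(Y=j) for every cell.
  P(X=0)·P(Y=0) = 1/2 × 1/8 = 1/16 = P(X=0,Y=0) ✓
  P(X=0)·P(Y=1) = 1/2 × 1/4 = 1/8 = P(X=0,Y=1) ✓
  P(X=0)·P(Y=2) = 1/2 × 5/8 = 5/16 = P(X=0,Y=2) ✓
  P(X=1)·P(Y=0) = 1/2 × 1/8 = 1/16 = P(X=1,Y=0) ✓
  P(X=1)·P(Y=1) = 1/2 × 1/4 = 1/8 = P(X=1,Y=1) ✓
  P(X=1)·P(Y=2) = 1/2 × 5/8 = 5/16 = P(X=1,Y=2) ✓

Yes, X and Y are independent: every cell factors, so I(X;Y) = 0 bits.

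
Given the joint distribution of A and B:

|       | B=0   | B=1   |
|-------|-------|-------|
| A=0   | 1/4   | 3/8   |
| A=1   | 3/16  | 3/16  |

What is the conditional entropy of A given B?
Marginal P(B) (column sums):
  P(B=0) = 1/4 + 3/16 = 7/16
  P(B=1) = 3/8 + 3/16 = 9/16

H(A|B) = -Σ P(A,B)·log₂ P(A|B), where P(A|B) = P(A,B) / P(B)
  (A=0,B=0): P(A|B) = (1/4)/(7/16) = 4/7;  -(1/4)·log₂(4/7) = 0.2018
  (A=0,B=1): P(A|B) = (3/8)/(9/16) = 2/3;  -(3/8)·log₂(2/3) = 0.2194
  (A=1,B=0): P(A|B) = (3/16)/(7/16) = 3/7;  -(3/16)·log₂(3/7) = 0.2292
  (A=1,B=1): P(A|B) = (3/16)/(9/16) = 1/3;  -(3/16)·log₂(1/3) = 0.2972
H(A|B) = 0.2018 + 0.2194 + 0.2292 + 0.2972
  = 0.9476 bits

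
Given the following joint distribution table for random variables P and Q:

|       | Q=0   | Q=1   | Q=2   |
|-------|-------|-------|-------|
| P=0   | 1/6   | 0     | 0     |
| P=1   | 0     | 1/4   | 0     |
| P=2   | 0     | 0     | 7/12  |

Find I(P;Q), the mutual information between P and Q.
Marginal P(P) (row sums):
  P(P=0) = 1/6 + 0 + 0 = 1/6
  P(P=1) = 0 + 1/4 + 0 = 1/4
  P(P=2) = 0 + 0 + 7/12 = 7/12
Marginal P(Q) (column sums):
  P(Q=0) = 1/6 + 0 + 0 = 1/6
  P(Q=1) = 0 + 1/4 + 0 = 1/4
  P(Q=2) = 0 + 0 + 7/12 = 7/12

H(P) = -[(1/6)·log₂(1/6) + (1/4)·log₂(1/4) + (7/12)·log₂(7/12)]
  = 0.4308 + 0.5000 + 0.4536
  = 1.3844 bits
H(Q) = -[(1/6)·log₂(1/6) + (1/4)·log₂(1/4) + (7/12)·log₂(7/12)]
  = 0.4308 + 0.5000 + 0.4536
  = 1.3844 bits
H(P,Q) = -[(1/6)·log₂(1/6) + (1/4)·log₂(1/4) + (7/12)·log₂(7/12)]
  = 0.4308 + 0.5000 + 0.4536
  = 1.3844 bits

I(P;Q) = H(P) + H(Q) - H(P,Q)
  = 1.3844 + 1.3844 - 1.3844
  = 1.3844 bits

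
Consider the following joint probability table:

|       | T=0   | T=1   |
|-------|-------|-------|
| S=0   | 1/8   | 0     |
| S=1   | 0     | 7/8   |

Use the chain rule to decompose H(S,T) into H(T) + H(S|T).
By the chain rule: H(S,T) = H(T) + H(S|T)

Marginal P(T) (column sums):
  P(T=0) = 1/8 + 0 = 1/8
  P(T=1) = 0 + 7/8 = 7/8
H(T) = -[(1/8)·log₂(1/8) + (7/8)·log₂(7/8)]
  = 0.3750 + 0.1686
  = 0.5436 bits
H(S|T) = -Σ P(S,T)·log₂ P(S|T), where P(S|T) = P(S,T) / P(T)
  (cells with P(S,T) = 0 contribute 0)
  (S=0,T=0): P(S|T) = (1/8)/(1/8) = 1;  -(1/8)·log₂(1) = 0.0000
  (S=1,T=1): P(S|T) = (7/8)/(7/8) = 1;  -(7/8)·log₂(1) = 0.0000
H(S|T) = 0.0000 + 0.0000
  = 0.0000 bits

H(S,T) = H(T) + H(S|T) = 0.5436 + 0.0000 = 0.5436 bits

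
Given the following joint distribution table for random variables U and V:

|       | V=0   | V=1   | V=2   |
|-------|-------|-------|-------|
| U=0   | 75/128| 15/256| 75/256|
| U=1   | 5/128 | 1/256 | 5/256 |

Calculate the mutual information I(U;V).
Marginal P(U) (row sums):
  P(U=0) = 75/128 + 15/256 + 75/256 = 15/16
  P(U=1) = 5/128 + 1/256 + 5/256 = 1/16
Marginal P(V) (column sums):
  P(V=0) = 75/128 + 5/128 = 5/8
  P(V=1) = 15/256 + 1/256 = 1/16
  P(V=2) = 75/256 + 5/256 = 5/16

H(U) = -[(15/16)·log₂(15/16) + (1/16)·log₂(1/16)]
  = 0.0873 + 0.2500
  = 0.3373 bits
H(V) = -[(5/8)·log₂(5/8) + (1/16)·log₂(1/16) + (5/16)·log₂(5/16)]
  = 0.4238 + 0.2500 + 0.5244
  = 1.1982 bits
H(U,V) = -[(75/128)·log₂(75/128) + (15/256)·log₂(15/256) + (75/256)·log₂(75/256) + (5/128)·log₂(5/128) + (1/256)·log₂(1/256) + (5/256)·log₂(5/256)]
  = 0.4519 + 0.2398 + 0.5189 + 0.1827 + 0.0313 + 0.1109
  = 1.5355 bits

I(U;V) = H(U) + H(V) - H(U,V)
  = 0.3373 + 1.1982 - 1.5355
  = 0.0000 bits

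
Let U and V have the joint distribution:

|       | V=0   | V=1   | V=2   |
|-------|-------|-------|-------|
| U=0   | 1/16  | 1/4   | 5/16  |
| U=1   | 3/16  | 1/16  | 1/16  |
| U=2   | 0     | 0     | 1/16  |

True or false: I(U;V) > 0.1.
Marginal P(U) (row sums):
  P(U=0) = 1/16 + 1/4 + 5/16 = 5/8
  P(U=1) = 3/16 + 1/16 + 1/16 = 5/16
  P(U=2) = 0 + 0 + 1/16 = 1/16
Marginal P(V) (column sums):
  P(V=0) = 1/16 + 3/16 + 0 = 1/4
  P(V=1) = 1/4 + 1/16 + 0 = 5/16
  P(V=2) = 5/16 + 1/16 + 1/16 = 7/16

H(U) = -[(5/8)·log₂(5/8) + (5/16)·log₂(5/16) + (1/16)·log₂(1/16)]
  = 0.4238 + 0.5244 + 0.2500
  = 1.1982 bits
H(V) = -[(1/4)·log₂(1/4) + (5/16)·log₂(5/16) + (7/16)·log₂(7/16)]
  = 0.5000 + 0.5244 + 0.5218
  = 1.5462 bits
H(U,V) = -[(1/16)·log₂(1/16) + (1/4)·log₂(1/4) + (5/16)·log₂(5/16) + (3/16)·log₂(3/16) + (1/16)·log₂(1/16) + (1/16)·log₂(1/16) + (1/16)·log₂(1/16)]
  = 0.2500 + 0.5000 + 0.5244 + 0.4528 + 0.2500 + 0.2500 + 0.2500
  = 2.4772 bits

I(U;V) = H(U) + H(V) - H(U,V)
  = 1.1982 + 1.5462 - 2.4772
  = 0.2672 bits

True. I(U;V) = 0.2672 bits, which is > 0.1 bits.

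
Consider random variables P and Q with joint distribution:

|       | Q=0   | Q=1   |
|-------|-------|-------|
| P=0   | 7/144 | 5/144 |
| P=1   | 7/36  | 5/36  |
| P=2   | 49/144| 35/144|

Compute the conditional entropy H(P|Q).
Marginal P(Q) (column sums):
  P(Q=0) = 7/144 + 7/36 + 49/144 = 7/12
  P(Q=1) = 5/144 + 5/36 + 35/144 = 5/12

H(P|Q) = -Σ P(P,Q)·log₂ P(P|Q), where P(P|Q) = P(P,Q) / P(Q)
  (P=0,Q=0): P(P|Q) = (7/144)/(7/12) = 1/12;  -(7/144)·log₂(1/12) = 0.1743
  (P=0,Q=1): P(P|Q) = (5/144)/(5/12) = 1/12;  -(5/144)·log₂(1/12) = 0.1245
  (P=1,Q=0): P(P|Q) = (7/36)/(7/12) = 1/3;  -(7/36)·log₂(1/3) = 0.3082
  (P=1,Q=1): P(P|Q) = (5/36)/(5/12) = 1/3;  -(5/36)·log₂(1/3) = 0.2201
  (P=2,Q=0): P(P|Q) = (49/144)/(7/12) = 7/12;  -(49/144)·log₂(7/12) = 0.2646
  (P=2,Q=1): P(P|Q) = (35/144)/(5/12) = 7/12;  -(35/144)·log₂(7/12) = 0.1890
H(P|Q) = 0.1743 + 0.1245 + 0.3082 + 0.2201 + 0.2646 + 0.1890
  = 1.2807 bits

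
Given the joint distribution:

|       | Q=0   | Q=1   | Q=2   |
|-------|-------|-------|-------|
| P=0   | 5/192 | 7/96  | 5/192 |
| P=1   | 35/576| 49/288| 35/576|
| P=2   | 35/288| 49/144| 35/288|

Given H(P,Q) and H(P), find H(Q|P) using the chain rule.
From the chain rule: H(P,Q) = H(P) + H(Q|P)
Therefore: H(Q|P) = H(P,Q) - H(P)

H(P,Q) = -[(5/192)·log₂(5/192) + (7/96)·log₂(7/96) + (5/192)·log₂(5/192) + (35/576)·log₂(35/576) + (49/288)·log₂(49/288) + (35/576)·log₂(35/576) + (35/288)·log₂(35/288) + (49/144)·log₂(49/144) + (35/288)·log₂(35/288)]
  = 0.1371 + 0.2755 + 0.1371 + 0.2455 + 0.4347 + 0.2455 + 0.3695 + 0.5292 + 0.3695
  = 2.7436 bits
Marginal P(P) (row sums):
  P(P=0) = 5/192 + 7/96 + 5/192 = 1/8
  P(P=1) = 35/576 + 49/288 + 35/576 = 7/24
  P(P=2) = 35/288 + 49/144 + 35/288 = 7/12
H(P) = -[(1/8)·log₂(1/8) + (7/24)·log₂(7/24) + (7/12)·log₂(7/12)]
  = 0.3750 + 0.5185 + 0.4536
  = 1.3471 bits

H(Q|P) = 2.7436 - 1.3471 = 1.3965 bits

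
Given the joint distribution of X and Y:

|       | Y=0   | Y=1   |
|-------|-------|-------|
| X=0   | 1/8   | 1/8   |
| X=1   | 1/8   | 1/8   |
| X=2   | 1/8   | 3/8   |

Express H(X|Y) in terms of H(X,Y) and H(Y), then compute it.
H(X|Y) = H(X,Y) - H(Y)

Marginal P(Y) (column sums):
  P(Y=0) = 1/8 + 1/8 + 1/8 = 3/8
  P(Y=1) = 1/8 + 1/8 + 3/8 = 5/8

H(X,Y) = -[(1/8)·log₂(1/8) + (1/8)·log₂(1/8) + (1/8)·log₂(1/8) + (1/8)·log₂(1/8) + (1/8)·log₂(1/8) + (3/8)·log₂(3/8)]
  = 0.3750 + 0.3750 + 0.3750 + 0.3750 + 0.3750 + 0.5306
  = 2.4056 bits
H(Y) = -[(3/8)·log₂(3/8) + (5/8)·log₂(5/8)]
  = 0.5306 + 0.4238
  = 0.9544 bits

H(X|Y) = 2.4056 - 0.9544 = 1.4512 bits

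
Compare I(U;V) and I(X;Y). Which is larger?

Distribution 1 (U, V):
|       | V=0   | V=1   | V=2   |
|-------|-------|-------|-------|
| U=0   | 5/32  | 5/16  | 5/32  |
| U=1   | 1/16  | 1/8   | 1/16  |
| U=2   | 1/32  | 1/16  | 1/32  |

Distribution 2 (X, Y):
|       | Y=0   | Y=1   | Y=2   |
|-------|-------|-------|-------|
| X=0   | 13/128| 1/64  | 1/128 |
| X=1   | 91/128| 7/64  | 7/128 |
Distribution 1 (U, V):
Marginal P(U) (row sums):
  P(U=0) = 5/32 + 5/16 + 5/32 = 5/8
  P(U=1) = 1/16 + 1/8 + 1/16 = 1/4
  P(U=2) = 1/32 + 1/16 + 1/32 = 1/8
Marginal P(V) (column sums):
  P(V=0) = 5/32 + 1/16 + 1/32 = 1/4
  P(V=1) = 5/16 + 1/8 + 1/16 = 1/2
  P(V=2) = 5/32 + 1/16 + 1/32 = 1/4

H(U) = -[(5/8)·log₂(5/8) + (1/4)·log₂(1/4) + (1/8)·log₂(1/8)]
  = 0.4238 + 0.5000 + 0.3750
  = 1.2988 bits
H(V) = -[(1/4)·log₂(1/4) + (1/2)·log₂(1/2) + (1/4)·log₂(1/4)]
  = 0.5000 + 0.5000 + 0.5000
  = 1.5000 bits
H(U,V) = -[(5/32)·log₂(5/32) + (5/16)·log₂(5/16) + (5/32)·log₂(5/32) + (1/16)·log₂(1/16) + (1/8)·log₂(1/8) + (1/16)·log₂(1/16) + (1/32)·log₂(1/32) + (1/16)·log₂(1/16) + (1/32)·log₂(1/32)]
  = 0.4184 + 0.5244 + 0.4184 + 0.2500 + 0.3750 + 0.2500 + 0.1563 + 0.2500 + 0.1563
  = 2.7988 bits

I(U;V) = H(U) + H(V) - H(U,V)
  = 1.2988 + 1.5000 - 2.7988
  = 0.0000 bits

Distribution 2 (X, Y):
Marginal P(X) (row sums):
  P(X=0) = 13/128 + 1/64 + 1/128 = 1/8
  P(X=1) = 91/128 + 7/64 + 7/128 = 7/8
Marginal P(Y) (column sums):
  P(Y=0) = 13/128 + 91/128 = 13/16
  P(Y=1) = 1/64 + 7/64 = 1/8
  P(Y=2) = 1/128 + 7/128 = 1/16

H(X) = -[(1/8)·log₂(1/8) + (7/8)·log₂(7/8)]
  = 0.3750 + 0.1686
  = 0.5436 bits
H(Y) = -[(13/16)·log₂(13/16) + (1/8)·log₂(1/8) + (1/16)·log₂(1/16)]
  = 0.2434 + 0.3750 + 0.2500
  = 0.8684 bits
H(X,Y) = -[(13/128)·log₂(13/128) + (1/64)·log₂(1/64) + (1/128)·log₂(1/128) + (91/128)·log₂(91/128) + (7/64)·log₂(7/64) + (7/128)·log₂(7/128)]
  = 0.3351 + 0.0938 + 0.0547 + 0.3499 + 0.3492 + 0.2293
  = 1.4120 bits

I(X;Y) = H(X) + H(Y) - H(X,Y)
  = 0.5436 + 0.8684 - 1.4120
  = 0.0000 bits

Both joint tables factor as the product of their marginals, so I(U;V) = I(X;Y) = 0 bits: neither is larger (both pairs are independent).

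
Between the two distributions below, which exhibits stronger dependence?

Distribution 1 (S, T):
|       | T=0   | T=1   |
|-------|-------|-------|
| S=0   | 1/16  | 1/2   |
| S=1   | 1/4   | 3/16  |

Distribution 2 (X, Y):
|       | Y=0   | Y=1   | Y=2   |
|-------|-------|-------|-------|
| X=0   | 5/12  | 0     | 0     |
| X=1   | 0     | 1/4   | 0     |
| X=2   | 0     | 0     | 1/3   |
Distribution 1 (S, T):
Marginal P(S) (row sums):
  P(S=0) = 1/16 + 1/2 = 9/16
  P(S=1) = 1/4 + 3/16 = 7/16
Marginal P(T) (column sums):
  P(T=0) = 1/16 + 1/4 = 5/16
  P(T=1) = 1/2 + 3/16 = 11/16

H(S) = -[(9/16)·log₂(9/16) + (7/16)·log₂(7/16)]
  = 0.4669 + 0.5218
  = 0.9887 bits
H(T) = -[(5/16)·log₂(5/16) + (11/16)·log₂(11/16)]
  = 0.5244 + 0.3716
  = 0.8960 bits
H(S,T) = -[(1/16)·log₂(1/16) + (1/2)·log₂(1/2) + (1/4)·log₂(1/4) + (3/16)·log₂(3/16)]
  = 0.2500 + 0.5000 + 0.5000 + 0.4528
  = 1.7028 bits

I(S;T) = H(S) + H(T) - H(S,T)
  = 0.9887 + 0.8960 - 1.7028
  = 0.1819 bits

Distribution 2 (X, Y):
Marginal P(X) (row sums):
  P(X=0) = 5/12 + 0 + 0 = 5/12
  P(X=1) = 0 + 1/4 + 0 = 1/4
  P(X=2) = 0 + 0 + 1/3 = 1/3
Marginal P(Y) (column sums):
  P(Y=0) = 5/12 + 0 + 0 = 5/12
  P(Y=1) = 0 + 1/4 + 0 = 1/4
  P(Y=2) = 0 + 0 + 1/3 = 1/3

H(X) = -[(5/12)·log₂(5/12) + (1/4)·log₂(1/4) + (1/3)·log₂(1/3)]
  = 0.5263 + 0.5000 + 0.5283
  = 1.5546 bits
H(Y) = -[(5/12)·log₂(5/12) + (1/4)·log₂(1/4) + (1/3)·log₂(1/3)]
  = 0.5263 + 0.5000 + 0.5283
  = 1.5546 bits
H(X,Y) = -[(5/12)·log₂(5/12) + (1/4)·log₂(1/4) + (1/3)·log₂(1/3)]
  = 0.5263 + 0.5000 + 0.5283
  = 1.5546 bits

I(X;Y) = H(X) + H(Y) - H(X,Y)
  = 1.5546 + 1.5546 - 1.5546
  = 1.5546 bits

I(X;Y) = 1.5546 bits > I(S;T) = 0.1819 bits, so (X, Y) has the higher mutual information (stronger dependence).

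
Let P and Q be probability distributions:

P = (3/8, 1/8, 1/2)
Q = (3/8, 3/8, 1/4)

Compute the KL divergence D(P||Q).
D(P||Q) = Σ P(i) log₂(P(i)/Q(i))
  i=0: (3/8) × log₂((3/8)/(3/8)) = (3/8) × log₂(1) = 0.0000
  i=1: (1/8) × log₂((1/8)/(3/8)) = (1/8) × log₂(1/3) = -0.1981
  i=2: (1/2) × log₂((1/2)/(1/4)) = (1/2) × log₂(2) = 0.5000
D(P||Q) = 0.0000 - 0.1981 + 0.5000
  = 0.3019 bits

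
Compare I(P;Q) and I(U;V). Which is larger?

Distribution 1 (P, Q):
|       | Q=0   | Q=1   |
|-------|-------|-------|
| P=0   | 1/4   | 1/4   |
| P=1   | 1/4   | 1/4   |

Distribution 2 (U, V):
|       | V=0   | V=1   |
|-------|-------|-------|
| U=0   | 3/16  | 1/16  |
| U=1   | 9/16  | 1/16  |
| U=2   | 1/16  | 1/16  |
Distribution 1 (P, Q):
Marginal P(P) (row sums):
  P(P=0) = 1/4 + 1/4 = 1/2
  P(P=1) = 1/4 + 1/4 = 1/2
Marginal P(Q) (column sums):
  P(Q=0) = 1/4 + 1/4 = 1/2
  P(Q=1) = 1/4 + 1/4 = 1/2

H(P) = -[(1/2)·log₂(1/2) + (1/2)·log₂(1/2)]
  = 0.5000 + 0.5000
  = 1.0000 bits
H(Q) = -[(1/2)·log₂(1/2) + (1/2)·log₂(1/2)]
  = 0.5000 + 0.5000
  = 1.0000 bits
H(P,Q) = -[(1/4)·log₂(1/4) + (1/4)·log₂(1/4) + (1/4)·log₂(1/4) + (1/4)·log₂(1/4)]
  = 0.5000 + 0.5000 + 0.5000 + 0.5000
  = 2.0000 bits

I(P;Q) = H(P) + H(Q) - H(P,Q)
  = 1.0000 + 1.0000 - 2.0000
  = 0.0000 bits

Distribution 2 (U, V):
Marginal P(U) (row sums):
  P(U=0) = 3/16 + 1/16 = 1/4
  P(U=1) = 9/16 + 1/16 = 5/8
  P(U=2) = 1/16 + 1/16 = 1/8
Marginal P(V) (column sums):
  P(V=0) = 3/16 + 9/16 + 1/16 = 13/16
  P(V=1) = 1/16 + 1/16 + 1/16 = 3/16

H(U) = -[(1/4)·log₂(1/4) + (5/8)·log₂(5/8) + (1/8)·log₂(1/8)]
  = 0.5000 + 0.4238 + 0.3750
  = 1.2988 bits
H(V) = -[(13/16)·log₂(13/16) + (3/16)·log₂(3/16)]
  = 0.2434 + 0.4528
  = 0.6962 bits
H(U,V) = -[(3/16)·log₂(3/16) + (1/16)·log₂(1/16) + (9/16)·log₂(9/16) + (1/16)·log₂(1/16) + (1/16)·log₂(1/16) + (1/16)·log₂(1/16)]
  = 0.4528 + 0.2500 + 0.4669 + 0.2500 + 0.2500 + 0.2500
  = 1.9197 bits

I(U;V) = H(U) + H(V) - H(U,V)
  = 1.2988 + 0.6962 - 1.9197
  = 0.0753 bits

I(U;V) = 0.0753 bits > I(P;Q) = 0.0000 bits, so (U, V) has the higher mutual information (stronger dependence).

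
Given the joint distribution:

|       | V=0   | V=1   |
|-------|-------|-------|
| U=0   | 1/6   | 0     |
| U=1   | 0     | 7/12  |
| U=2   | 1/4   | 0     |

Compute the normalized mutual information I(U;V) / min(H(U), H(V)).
Marginal P(U) (row sums):
  P(U=0) = 1/6 + 0 = 1/6
  P(U=1) = 0 + 7/12 = 7/12
  P(U=2) = 1/4 + 0 = 1/4
Marginal P(V) (column sums):
  P(V=0) = 1/6 + 0 + 1/4 = 5/12
  P(V=1) = 0 + 7/12 + 0 = 7/12

H(U) = -[(1/6)·log₂(1/6) + (7/12)·log₂(7/12) + (1/4)·log₂(1/4)]
  = 0.4308 + 0.4536 + 0.5000
  = 1.3844 bits
H(V) = -[(5/12)·log₂(5/12) + (7/12)·log₂(7/12)]
  = 0.5263 + 0.4536
  = 0.9799 bits
H(U,V) = -[(1/6)·log₂(1/6) + (7/12)·log₂(7/12) + (1/4)·log₂(1/4)]
  = 0.4308 + 0.4536 + 0.5000
  = 1.3844 bits

I(U;V) = H(U) + H(V) - H(U,V)
  = 1.3844 + 0.9799 - 1.3844
  = 0.9799 bits

min(H(U), H(V)) = min(1.3844, 0.9799) = 0.9799 bits
Normalized MI = 0.9799 / 0.9799 = 1.0000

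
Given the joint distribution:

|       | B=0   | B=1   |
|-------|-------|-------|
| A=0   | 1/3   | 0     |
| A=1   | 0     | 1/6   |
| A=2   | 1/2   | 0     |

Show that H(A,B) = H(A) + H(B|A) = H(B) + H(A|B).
Marginal P(A) (row sums):
  P(A=0) = 1/3 + 0 = 1/3
  P(A=1) = 0 + 1/6 = 1/6
  P(A=2) = 1/2 + 0 = 1/2
Marginal P(B) (column sums):
  P(B=0) = 1/3 + 0 + 1/2 = 5/6
  P(B=1) = 0 + 1/6 + 0 = 1/6

Decomposition 1: H(A) + H(B|A)
H(A) = -[(1/3)·log₂(1/3) + (1/6)·log₂(1/6) + (1/2)·log₂(1/2)]
  = 0.5283 + 0.4308 + 0.5000
  = 1.4591 bits
H(B|A) = -Σ P(A,B)·log₂ P(B|A), where P(B|A) = P(A,B) / P(A)
  (cells with P(A,B) = 0 contribute 0)
  (A=0,B=0): P(B|A) = (1/3)/(1/3) = 1;  -(1/3)·log₂(1) = 0.0000
  (A=1,B=1): P(B|A) = (1/6)/(1/6) = 1;  -(1/6)·log₂(1) = 0.0000
  (A=2,B=0): P(B|A) = (1/2)/(1/2) = 1;  -(1/2)·log₂(1) = 0.0000
H(B|A) = 0.0000 + 0.0000 + 0.0000
  = 0.0000 bits
H(A) + H(B|A) = 1.4591 + 0.0000 = 1.4591 bits

Decomposition 2: H(B) + H(A|B)
H(B) = -[(5/6)·log₂(5/6) + (1/6)·log₂(1/6)]
  = 0.2192 + 0.4308
  = 0.6500 bits
H(A|B) = -Σ P(A,B)·log₂ P(A|B), where P(A|B) = P(A,B) / P(B)
  (cells with P(A,B) = 0 contribute 0)
  (A=0,B=0): P(A|B) = (1/3)/(5/6) = 2/5;  -(1/3)·log₂(2/5) = 0.4406
  (A=1,B=1): P(A|B) = (1/6)/(1/6) = 1;  -(1/6)·log₂(1) = 0.0000
  (A=2,B=0): P(A|B) = (1/2)/(5/6) = 3/5;  -(1/2)·log₂(3/5) = 0.3685
H(A|B) = 0.4406 + 0.0000 + 0.3685
  = 0.8091 bits
H(B) + H(A|B) = 0.6500 + 0.8091 = 1.4591 bits

Direct computation of the joint entropy:
H(A,B) = -[(1/3)·log₂(1/3) + (1/6)·log₂(1/6) + (1/2)·log₂(1/2)]
  = 0.5283 + 0.4308 + 0.5000
  = 1.4591 bits

All three agree: H(A,B) = 1.4591 bits ✓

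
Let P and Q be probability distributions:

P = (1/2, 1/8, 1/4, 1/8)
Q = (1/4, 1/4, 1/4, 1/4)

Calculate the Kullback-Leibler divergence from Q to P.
D(P||Q) = Σ P(i) log₂(P(i)/Q(i))
  i=0: (1/2) × log₂((1/2)/(1/4)) = (1/2) × log₂(2) = 0.5000
  i=1: (1/8) × log₂((1/8)/(1/4)) = (1/8) × log₂(1/2) = -0.1250
  i=2: (1/4) × log₂((1/4)/(1/4)) = (1/4) × log₂(1) = 0.0000
  i=3: (1/8) × log₂((1/8)/(1/4)) = (1/8) × log₂(1/2) = -0.1250
D(P||Q) = 0.5000 - 0.1250 + 0.0000 - 0.1250
  = 0.2500 bits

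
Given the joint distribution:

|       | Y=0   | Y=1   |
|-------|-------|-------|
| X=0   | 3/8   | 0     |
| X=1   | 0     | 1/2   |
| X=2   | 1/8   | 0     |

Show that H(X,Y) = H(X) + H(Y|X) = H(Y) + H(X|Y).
Marginal P(X) (row sums):
  P(X=0) = 3/8 + 0 = 3/8
  P(X=1) = 0 + 1/2 = 1/2
  P(X=2) = 1/8 + 0 = 1/8
Marginal P(Y) (column sums):
  P(Y=0) = 3/8 + 0 + 1/8 = 1/2
  P(Y=1) = 0 + 1/2 + 0 = 1/2

Decomposition 1: H(X) + H(Y|X)
H(X) = -[(3/8)·log₂(3/8) + (1/2)·log₂(1/2) + (1/8)·log₂(1/8)]
  = 0.5306 + 0.5000 + 0.3750
  = 1.4056 bits
H(Y|X) = -Σ P(X,Y)·log₂ P(Y|X), where P(Y|X) = P(X,Y) / P(X)
  (cells with P(X,Y) = 0 contribute 0)
  (X=0,Y=0): P(Y|X) = (3/8)/(3/8) = 1;  -(3/8)·log₂(1) = 0.0000
  (X=1,Y=1): P(Y|X) = (1/2)/(1/2) = 1;  -(1/2)·log₂(1) = 0.0000
  (X=2,Y=0): P(Y|X) = (1/8)/(1/8) = 1;  -(1/8)·log₂(1) = 0.0000
H(Y|X) = 0.0000 + 0.0000 + 0.0000
  = 0.0000 bits
H(X) + H(Y|X) = 1.4056 + 0.0000 = 1.4056 bits

Decomposition 2: H(Y) + H(X|Y)
H(Y) = -[(1/2)·log₂(1/2) + (1/2)·log₂(1/2)]
  = 0.5000 + 0.5000
  = 1.0000 bits
H(X|Y) = -Σ P(X,Y)·log₂ P(X|Y), where P(X|Y) = P(X,Y) / P(Y)
  (cells with P(X,Y) = 0 contribute 0)
  (X=0,Y=0): P(X|Y) = (3/8)/(1/2) = 3/4;  -(3/8)·log₂(3/4) = 0.1556
  (X=1,Y=1): P(X|Y) = (1/2)/(1/2) = 1;  -(1/2)·log₂(1) = 0.0000
  (X=2,Y=0): P(X|Y) = (1/8)/(1/2) = 1/4;  -(1/8)·log₂(1/4) = 0.2500
H(X|Y) = 0.1556 + 0.0000 + 0.2500
  = 0.4056 bits
H(Y) + H(X|Y) = 1.0000 + 0.4056 = 1.4056 bits

Direct computation of the joint entropy:
H(X,Y) = -[(3/8)·log₂(3/8) + (1/2)·log₂(1/2) + (1/8)·log₂(1/8)]
  = 0.5306 + 0.5000 + 0.3750
  = 1.4056 bits

All three agree: H(X,Y) = 1.4056 bits ✓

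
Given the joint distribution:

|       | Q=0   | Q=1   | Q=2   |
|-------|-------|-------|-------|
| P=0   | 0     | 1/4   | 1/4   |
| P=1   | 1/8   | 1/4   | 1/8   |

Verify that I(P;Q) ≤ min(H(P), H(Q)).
Marginal P(P) (row sums):
  P(P=0) = 0 + 1/4 + 1/4 = 1/2
  P(P=1) = 1/8 + 1/4 + 1/8 = 1/2
Marginal P(Q) (column sums):
  P(Q=0) = 0 + 1/8 = 1/8
  P(Q=1) = 1/4 + 1/4 = 1/2
  P(Q=2) = 1/4 + 1/8 = 3/8

H(P) = -[(1/2)·log₂(1/2) + (1/2)·log₂(1/2)]
  = 0.5000 + 0.5000
  = 1.0000 bits
H(Q) = -[(1/8)·log₂(1/8) + (1/2)·log₂(1/2) + (3/8)·log₂(3/8)]
  = 0.3750 + 0.5000 + 0.5306
  = 1.4056 bits
H(P,Q) = -[(1/4)·log₂(1/4) + (1/4)·log₂(1/4) + (1/8)·log₂(1/8) + (1/4)·log₂(1/4) + (1/8)·log₂(1/8)]
  = 0.5000 + 0.5000 + 0.3750 + 0.5000 + 0.3750
  = 2.2500 bits

I(P;Q) = H(P) + H(Q) - H(P,Q)
  = 1.0000 + 1.4056 - 2.2500
  = 0.1556 bits

min(H(P), H(Q)) = min(1.0000, 1.4056) = 1.0000 bits
Since 0.1556 ≤ 1.0000, the bound is satisfied ✓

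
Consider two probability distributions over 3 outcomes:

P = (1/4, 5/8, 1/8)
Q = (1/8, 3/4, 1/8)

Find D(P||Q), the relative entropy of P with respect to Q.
D(P||Q) = Σ P(i) log₂(P(i)/Q(i))
  i=0: (1/4) × log₂((1/4)/(1/8)) = (1/4) × log₂(2) = 0.2500
  i=1: (5/8) × log₂((5/8)/(3/4)) = (5/8) × log₂(5/6) = -0.1644
  i=2: (1/8) × log₂((1/8)/(1/8)) = (1/8) × log₂(1) = 0.0000
D(P||Q) = 0.2500 - 0.1644 + 0.0000
  = 0.0856 bits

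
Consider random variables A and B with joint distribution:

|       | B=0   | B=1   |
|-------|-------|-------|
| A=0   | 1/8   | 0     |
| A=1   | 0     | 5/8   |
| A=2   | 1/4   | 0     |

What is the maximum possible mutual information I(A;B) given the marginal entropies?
The upper bound on mutual information is I(A;B) ≤ min(H(A), H(B)).

Marginal P(A) (row sums):
  P(A=0) = 1/8 + 0 = 1/8
  P(A=1) = 0 + 5/8 = 5/8
  P(A=2) = 1/4 + 0 = 1/4
Marginal P(B) (column sums):
  P(B=0) = 1/8 + 0 + 1/4 = 3/8
  P(B=1) = 0 + 5/8 + 0 = 5/8

H(A) = -[(1/8)·log₂(1/8) + (5/8)·log₂(5/8) + (1/4)·log₂(1/4)]
  = 0.3750 + 0.4238 + 0.5000
  = 1.2988 bits
H(B) = -[(3/8)·log₂(3/8) + (5/8)·log₂(5/8)]
  = 0.5306 + 0.4238
  = 0.9544 bits

Maximum possible I(A;B) = min(1.2988, 0.9544) = 0.9544 bits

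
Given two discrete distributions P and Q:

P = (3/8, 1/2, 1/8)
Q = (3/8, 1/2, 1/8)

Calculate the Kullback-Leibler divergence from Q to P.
D(P||Q) = Σ P(i) log₂(P(i)/Q(i))
  i=0: (3/8) × log₂((3/8)/(3/8)) = (3/8) × log₂(1) = 0.0000
  i=1: (1/2) × log₂((1/2)/(1/2)) = (1/2) × log₂(1) = 0.0000
  i=2: (1/8) × log₂((1/8)/(1/8)) = (1/8) × log₂(1) = 0.0000
D(P||Q) = 0.0000 + 0.0000 + 0.0000
  = 0.0000 bits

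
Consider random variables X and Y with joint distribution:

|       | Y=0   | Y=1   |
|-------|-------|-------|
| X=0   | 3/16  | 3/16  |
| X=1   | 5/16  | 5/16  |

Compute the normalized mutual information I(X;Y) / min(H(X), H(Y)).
Marginal P(X) (row sums):
  P(X=0) = 3/16 + 3/16 = 3/8
  P(X=1) = 5/16 + 5/16 = 5/8
Marginal P(Y) (column sums):
  P(Y=0) = 3/16 + 5/16 = 1/2
  P(Y=1) = 3/16 + 5/16 = 1/2

H(X) = -[(3/8)·log₂(3/8) + (5/8)·log₂(5/8)]
  = 0.5306 + 0.4238
  = 0.9544 bits
H(Y) = -[(1/2)·log₂(1/2) + (1/2)·log₂(1/2)]
  = 0.5000 + 0.5000
  = 1.0000 bits
H(X,Y) = -[(3/16)·log₂(3/16) + (3/16)·log₂(3/16) + (5/16)·log₂(5/16) + (5/16)·log₂(5/16)]
  = 0.4528 + 0.4528 + 0.5244 + 0.5244
  = 1.9544 bits

I(X;Y) = H(X) + H(Y) - H(X,Y)
  = 0.9544 + 1.0000 - 1.9544
  = 0.0000 bits

min(H(X), H(Y)) = min(0.9544, 1.0000) = 0.9544 bits
Normalized MI = 0.0000 / 0.9544 = 0.0000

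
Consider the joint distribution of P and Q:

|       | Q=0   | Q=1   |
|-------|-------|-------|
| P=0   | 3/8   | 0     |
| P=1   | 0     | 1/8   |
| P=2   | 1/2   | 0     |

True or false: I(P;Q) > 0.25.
Marginal P(P) (row sums):
  P(P=0) = 3/8 + 0 = 3/8
  P(P=1) = 0 + 1/8 = 1/8
  P(P=2) = 1/2 + 0 = 1/2
Marginal P(Q) (column sums):
  P(Q=0) = 3/8 + 0 + 1/2 = 7/8
  P(Q=1) = 0 + 1/8 + 0 = 1/8

H(P) = -[(3/8)·log₂(3/8) + (1/8)·log₂(1/8) + (1/2)·log₂(1/2)]
  = 0.5306 + 0.3750 + 0.5000
  = 1.4056 bits
H(Q) = -[(7/8)·log₂(7/8) + (1/8)·log₂(1/8)]
  = 0.1686 + 0.3750
  = 0.5436 bits
H(P,Q) = -[(3/8)·log₂(3/8) + (1/8)·log₂(1/8) + (1/2)·log₂(1/2)]
  = 0.5306 + 0.3750 + 0.5000
  = 1.4056 bits

I(P;Q) = H(P) + H(Q) - H(P,Q)
  = 1.4056 + 0.5436 - 1.4056
  = 0.5436 bits

True. I(P;Q) = 0.5436 bits, which is > 0.25 bits.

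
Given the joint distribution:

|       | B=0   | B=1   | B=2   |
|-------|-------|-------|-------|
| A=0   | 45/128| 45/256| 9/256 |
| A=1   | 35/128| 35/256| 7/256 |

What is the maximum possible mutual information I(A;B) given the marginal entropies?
The upper bound on mutual information is I(A;B) ≤ min(H(A), H(B)).

Marginal P(A) (row sums):
  P(A=0) = 45/128 + 45/256 + 9/256 = 9/16
  P(A=1) = 35/128 + 35/256 + 7/256 = 7/16
Marginal P(B) (column sums):
  P(B=0) = 45/128 + 35/128 = 5/8
  P(B=1) = 45/256 + 35/256 = 5/16
  P(B=2) = 9/256 + 7/256 = 1/16

H(A) = -[(9/16)·log₂(9/16) + (7/16)·log₂(7/16)]
  = 0.4669 + 0.5218
  = 0.9887 bits
H(B) = -[(5/8)·log₂(5/8) + (5/16)·log₂(5/16) + (1/16)·log₂(1/16)]
  = 0.4238 + 0.5244 + 0.2500
  = 1.1982 bits

Maximum possible I(A;B) = min(0.9887, 1.1982) = 0.9887 bits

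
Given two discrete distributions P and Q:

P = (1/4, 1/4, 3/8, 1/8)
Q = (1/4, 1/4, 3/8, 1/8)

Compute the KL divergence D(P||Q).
D(P||Q) = Σ P(i) log₂(P(i)/Q(i))
  i=0: (1/4) × log₂((1/4)/(1/4)) = (1/4) × log₂(1) = 0.0000
  i=1: (1/4) × log₂((1/4)/(1/4)) = (1/4) × log₂(1) = 0.0000
  i=2: (3/8) × log₂((3/8)/(3/8)) = (3/8) × log₂(1) = 0.0000
  i=3: (1/8) × log₂((1/8)/(1/8)) = (1/8) × log₂(1) = 0.0000
D(P||Q) = 0.0000 + 0.0000 + 0.0000 + 0.0000
  = 0.0000 bits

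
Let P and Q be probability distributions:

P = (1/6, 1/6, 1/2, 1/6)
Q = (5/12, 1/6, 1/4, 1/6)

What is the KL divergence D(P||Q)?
D(P||Q) = Σ P(i) log₂(P(i)/Q(i))
  i=0: (1/6) × log₂((1/6)/(5/12)) = (1/6) × log₂(2/5) = -0.2203
  i=1: (1/6) × log₂((1/6)/(1/6)) = (1/6) × log₂(1) = 0.0000
  i=2: (1/2) × log₂((1/2)/(1/4)) = (1/2) × log₂(2) = 0.5000
  i=3: (1/6) × log₂((1/6)/(1/6)) = (1/6) × log₂(1) = 0.0000
D(P||Q) = -0.2203 + 0.0000 + 0.5000 + 0.0000
  = 0.2797 bits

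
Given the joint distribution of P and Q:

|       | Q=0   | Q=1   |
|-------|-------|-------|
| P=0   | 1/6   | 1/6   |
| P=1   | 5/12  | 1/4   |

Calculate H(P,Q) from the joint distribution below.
H(P,Q) = -Σ P(P,Q) log₂ P(P,Q), summed over the non-zero cells:
H(P,Q) = -[(1/6)·log₂(1/6) + (1/6)·log₂(1/6) + (5/12)·log₂(5/12) + (1/4)·log₂(1/4)]
  = 0.4308 + 0.4308 + 0.5263 + 0.5000
  = 1.8879 bits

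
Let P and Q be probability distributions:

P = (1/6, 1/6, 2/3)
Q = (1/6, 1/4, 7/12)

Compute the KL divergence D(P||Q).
D(P||Q) = Σ P(i) log₂(P(i)/Q(i))
  i=0: (1/6) × log₂((1/6)/(1/6)) = (1/6) × log₂(1) = 0.0000
  i=1: (1/6) × log₂((1/6)/(1/4)) = (1/6) × log₂(2/3) = -0.0975
  i=2: (2/3) × log₂((2/3)/(7/12)) = (2/3) × log₂(8/7) = 0.1284
D(P||Q) = 0.0000 - 0.0975 + 0.1284
  = 0.0309 bits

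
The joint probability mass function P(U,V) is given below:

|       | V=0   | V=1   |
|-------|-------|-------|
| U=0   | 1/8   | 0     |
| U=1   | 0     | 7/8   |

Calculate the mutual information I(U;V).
Marginal P(U) (row sums):
  P(U=0) = 1/8 + 0 = 1/8
  P(U=1) = 0 + 7/8 = 7/8
Marginal P(V) (column sums):
  P(V=0) = 1/8 + 0 = 1/8
  P(V=1) = 0 + 7/8 = 7/8

H(U) = -[(1/8)·log₂(1/8) + (7/8)·log₂(7/8)]
  = 0.3750 + 0.1686
  = 0.5436 bits
H(V) = -[(1/8)·log₂(1/8) + (7/8)·log₂(7/8)]
  = 0.3750 + 0.1686
  = 0.5436 bits
H(U,V) = -[(1/8)·log₂(1/8) + (7/8)·log₂(7/8)]
  = 0.3750 + 0.1686
  = 0.5436 bits

I(U;V) = H(U) + H(V) - H(U,V)
  = 0.5436 + 0.5436 - 0.5436
  = 0.5436 bits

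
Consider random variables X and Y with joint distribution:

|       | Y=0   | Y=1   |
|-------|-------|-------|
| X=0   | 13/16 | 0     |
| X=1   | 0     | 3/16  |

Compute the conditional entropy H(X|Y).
Marginal P(Y) (column sums):
  P(Y=0) = 13/16 + 0 = 13/16
  P(Y=1) = 0 + 3/16 = 3/16

H(X|Y) = -Σ P(X,Y)·log₂ P(X|Y), where P(X|Y) = P(X,Y) / P(Y)
  (cells with P(X,Y) = 0 contribute 0)
  (X=0,Y=0): P(X|Y) = (13/16)/(13/16) = 1;  -(13/16)·log₂(1) = 0.0000
  (X=1,Y=1): P(X|Y) = (3/16)/(3/16) = 1;  -(3/16)·log₂(1) = 0.0000
H(X|Y) = 0.0000 + 0.0000
  = 0.0000 bits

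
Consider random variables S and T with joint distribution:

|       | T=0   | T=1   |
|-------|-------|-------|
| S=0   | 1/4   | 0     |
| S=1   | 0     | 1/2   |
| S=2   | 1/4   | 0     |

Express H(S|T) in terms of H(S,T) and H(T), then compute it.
H(S|T) = H(S,T) - H(T)

Marginal P(T) (column sums):
  P(T=0) = 1/4 + 0 + 1/4 = 1/2
  P(T=1) = 0 + 1/2 + 0 = 1/2

H(S,T) = -[(1/4)·log₂(1/4) + (1/2)·log₂(1/2) + (1/4)·log₂(1/4)]
  = 0.5000 + 0.5000 + 0.5000
  = 1.5000 bits
H(T) = -[(1/2)·log₂(1/2) + (1/2)·log₂(1/2)]
  = 0.5000 + 0.5000
  = 1.0000 bits

H(S|T) = 1.5000 - 1.0000 = 0.5000 bits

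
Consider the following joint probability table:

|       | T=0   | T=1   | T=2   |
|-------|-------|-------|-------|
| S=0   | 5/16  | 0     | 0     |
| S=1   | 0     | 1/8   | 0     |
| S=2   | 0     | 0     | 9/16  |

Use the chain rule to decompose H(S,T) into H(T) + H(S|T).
By the chain rule: H(S,T) = H(T) + H(S|T)

Marginal P(T) (column sums):
  P(T=0) = 5/16 + 0 + 0 = 5/16
  P(T=1) = 0 + 1/8 + 0 = 1/8
  P(T=2) = 0 + 0 + 9/16 = 9/16
H(T) = -[(5/16)·log₂(5/16) + (1/8)·log₂(1/8) + (9/16)·log₂(9/16)]
  = 0.5244 + 0.3750 + 0.4669
  = 1.3663 bits
H(S|T) = -Σ P(S,T)·log₂ P(S|T), where P(S|T) = P(S,T) / P(T)
  (cells with P(S,T) = 0 contribute 0)
  (S=0,T=0): P(S|T) = (5/16)/(5/16) = 1;  -(5/16)·log₂(1) = 0.0000
  (S=1,T=1): P(S|T) = (1/8)/(1/8) = 1;  -(1/8)·log₂(1) = 0.0000
  (S=2,T=2): P(S|T) = (9/16)/(9/16) = 1;  -(9/16)·log₂(1) = 0.0000
H(S|T) = 0.0000 + 0.0000 + 0.0000
  = 0.0000 bits

H(S,T) = H(T) + H(S|T) = 1.3663 + 0.0000 = 1.3663 bits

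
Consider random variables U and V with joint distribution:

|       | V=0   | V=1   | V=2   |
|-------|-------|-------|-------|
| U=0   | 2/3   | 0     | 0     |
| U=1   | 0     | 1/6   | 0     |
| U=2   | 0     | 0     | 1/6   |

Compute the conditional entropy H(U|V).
Marginal P(V) (column sums):
  P(V=0) = 2/3 + 0 + 0 = 2/3
  P(V=1) = 0 + 1/6 + 0 = 1/6
  P(V=2) = 0 + 0 + 1/6 = 1/6

H(U|V) = -Σ P(U,V)·log₂ P(U|V), where P(U|V) = P(U,V) / P(V)
  (cells with P(U,V) = 0 contribute 0)
  (U=0,V=0): P(U|V) = (2/3)/(2/3) = 1;  -(2/3)·log₂(1) = 0.0000
  (U=1,V=1): P(U|V) = (1/6)/(1/6) = 1;  -(1/6)·log₂(1) = 0.0000
  (U=2,V=2): P(U|V) = (1/6)/(1/6) = 1;  -(1/6)·log₂(1) = 0.0000
H(U|V) = 0.0000 + 0.0000 + 0.0000
  = 0.0000 bits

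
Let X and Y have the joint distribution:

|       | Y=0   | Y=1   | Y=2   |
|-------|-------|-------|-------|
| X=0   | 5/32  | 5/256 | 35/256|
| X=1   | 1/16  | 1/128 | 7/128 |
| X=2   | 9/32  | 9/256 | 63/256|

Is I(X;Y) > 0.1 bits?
Marginal P(X) (row sums):
  P(X=0) = 5/32 + 5/256 + 35/256 = 5/16
  P(X=1) = 1/16 + 1/128 + 7/128 = 1/8
  P(X=2) = 9/32 + 9/256 + 63/256 = 9/16
Marginal P(Y) (column sums):
  P(Y=0) = 5/32 + 1/16 + 9/32 = 1/2
  P(Y=1) = 5/256 + 1/128 + 9/256 = 1/16
  P(Y=2) = 35/256 + 7/128 + 63/256 = 7/16

H(X) = -[(5/16)·log₂(5/16) + (1/8)·log₂(1/8) + (9/16)·log₂(9/16)]
  = 0.5244 + 0.3750 + 0.4669
  = 1.3663 bits
H(Y) = -[(1/2)·log₂(1/2) + (1/16)·log₂(1/16) + (7/16)·log₂(7/16)]
  = 0.5000 + 0.2500 + 0.5218
  = 1.2718 bits
H(X,Y) = -[(5/32)·log₂(5/32) + (5/256)·log₂(5/256) + (35/256)·log₂(35/256) + (1/16)·log₂(1/16) + (1/128)·log₂(1/128) + (7/128)·log₂(7/128) + (9/32)·log₂(9/32) + (9/256)·log₂(9/256) + (63/256)·log₂(63/256)]
  = 0.4184 + 0.1109 + 0.3925 + 0.2500 + 0.0547 + 0.2293 + 0.5147 + 0.1698 + 0.4978
  = 2.6381 bits

I(X;Y) = H(X) + H(Y) - H(X,Y)
  = 1.3663 + 1.2718 - 2.6381
  = 0.0000 bits

No. I(X;Y) = 0.0000 bits, which is ≤ 0.1 bits.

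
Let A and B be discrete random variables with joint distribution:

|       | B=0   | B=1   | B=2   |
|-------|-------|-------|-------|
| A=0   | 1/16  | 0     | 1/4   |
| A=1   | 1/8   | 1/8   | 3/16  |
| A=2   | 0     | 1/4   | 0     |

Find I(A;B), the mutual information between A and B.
Marginal P(A) (row sums):
  P(A=0) = 1/16 + 0 + 1/4 = 5/16
  P(A=1) = 1/8 + 1/8 + 3/16 = 7/16
  P(A=2) = 0 + 1/4 + 0 = 1/4
Marginal P(B) (column sums):
  P(B=0) = 1/16 + 1/8 + 0 = 3/16
  P(B=1) = 0 + 1/8 + 1/4 = 3/8
  P(B=2) = 1/4 + 3/16 + 0 = 7/16

H(A) = -[(5/16)·log₂(5/16) + (7/16)·log₂(7/16) + (1/4)·log₂(1/4)]
  = 0.5244 + 0.5218 + 0.5000
  = 1.5462 bits
H(B) = -[(3/16)·log₂(3/16) + (3/8)·log₂(3/8) + (7/16)·log₂(7/16)]
  = 0.4528 + 0.5306 + 0.5218
  = 1.5052 bits
H(A,B) = -[(1/16)·log₂(1/16) + (1/4)·log₂(1/4) + (1/8)·log₂(1/8) + (1/8)·log₂(1/8) + (3/16)·log₂(3/16) + (1/4)·log₂(1/4)]
  = 0.2500 + 0.5000 + 0.3750 + 0.3750 + 0.4528 + 0.5000
  = 2.4528 bits

I(A;B) = H(A) + H(B) - H(A,B)
  = 1.5462 + 1.5052 - 2.4528
  = 0.5986 bits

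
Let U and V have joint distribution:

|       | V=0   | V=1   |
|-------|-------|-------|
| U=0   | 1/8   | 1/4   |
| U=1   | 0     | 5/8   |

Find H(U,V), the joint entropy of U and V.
H(U,V) = -Σ P(U,V) log₂ P(U,V), summed over the non-zero cells:
H(U,V) = -[(1/8)·log₂(1/8) + (1/4)·log₂(1/4) + (5/8)·log₂(5/8)]
  = 0.3750 + 0.5000 + 0.4238
  = 1.2988 bits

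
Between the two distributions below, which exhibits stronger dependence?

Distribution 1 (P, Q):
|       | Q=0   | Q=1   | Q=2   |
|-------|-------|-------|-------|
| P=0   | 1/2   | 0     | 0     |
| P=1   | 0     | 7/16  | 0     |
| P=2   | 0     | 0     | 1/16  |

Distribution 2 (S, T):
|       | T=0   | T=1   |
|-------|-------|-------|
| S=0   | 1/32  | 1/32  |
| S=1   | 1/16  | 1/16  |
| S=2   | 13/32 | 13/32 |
Distribution 1 (P, Q):
Marginal P(P) (row sums):
  P(P=0) = 1/2 + 0 + 0 = 1/2
  P(P=1) = 0 + 7/16 + 0 = 7/16
  P(P=2) = 0 + 0 + 1/16 = 1/16
Marginal P(Q) (column sums):
  P(Q=0) = 1/2 + 0 + 0 = 1/2
  P(Q=1) = 0 + 7/16 + 0 = 7/16
  P(Q=2) = 0 + 0 + 1/16 = 1/16

H(P) = -[(1/2)·log₂(1/2) + (7/16)·log₂(7/16) + (1/16)·log₂(1/16)]
  = 0.5000 + 0.5218 + 0.2500
  = 1.2718 bits
H(Q) = -[(1/2)·log₂(1/2) + (7/16)·log₂(7/16) + (1/16)·log₂(1/16)]
  = 0.5000 + 0.5218 + 0.2500
  = 1.2718 bits
H(P,Q) = -[(1/2)·log₂(1/2) + (7/16)·log₂(7/16) + (1/16)·log₂(1/16)]
  = 0.5000 + 0.5218 + 0.2500
  = 1.2718 bits

I(P;Q) = H(P) + H(Q) - H(P,Q)
  = 1.2718 + 1.2718 - 1.2718
  = 1.2718 bits

Distribution 2 (S, T):
Marginal P(S) (row sums):
  P(S=0) = 1/32 + 1/32 = 1/16
  P(S=1) = 1/16 + 1/16 = 1/8
  P(S=2) = 13/32 + 13/32 = 13/16
Marginal P(T) (column sums):
  P(T=0) = 1/32 + 1/16 + 13/32 = 1/2
  P(T=1) = 1/32 + 1/16 + 13/32 = 1/2

H(S) = -[(1/16)·log₂(1/16) + (1/8)·log₂(1/8) + (13/16)·log₂(13/16)]
  = 0.2500 + 0.3750 + 0.2434
  = 0.8684 bits
H(T) = -[(1/2)·log₂(1/2) + (1/2)·log₂(1/2)]
  = 0.5000 + 0.5000
  = 1.0000 bits
H(S,T) = -[(1/32)·log₂(1/32) + (1/32)·log₂(1/32) + (1/16)·log₂(1/16) + (1/16)·log₂(1/16) + (13/32)·log₂(13/32) + (13/32)·log₂(13/32)]
  = 0.1563 + 0.1563 + 0.2500 + 0.2500 + 0.5279 + 0.5279
  = 1.8684 bits

I(S;T) = H(S) + H(T) - H(S,T)
  = 0.8684 + 1.0000 - 1.8684
  = 0.0000 bits

I(P;Q) = 1.2718 bits > I(S;T) = 0.0000 bits, so (P, Q) has the higher mutual information (stronger dependence).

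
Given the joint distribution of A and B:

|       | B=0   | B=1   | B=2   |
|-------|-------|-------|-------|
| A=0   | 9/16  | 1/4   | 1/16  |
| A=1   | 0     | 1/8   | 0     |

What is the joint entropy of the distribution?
H(A,B) = -Σ P(A,B) log₂ P(A,B), summed over the non-zero cells:
H(A,B) = -[(9/16)·log₂(9/16) + (1/4)·log₂(1/4) + (1/16)·log₂(1/16) + (1/8)·log₂(1/8)]
  = 0.4669 + 0.5000 + 0.2500 + 0.3750
  = 1.5919 bits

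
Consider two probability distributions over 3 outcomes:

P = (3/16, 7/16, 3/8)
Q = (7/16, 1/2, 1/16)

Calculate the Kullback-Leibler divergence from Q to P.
D(P||Q) = Σ P(i) log₂(P(i)/Q(i))
  i=0: (3/16) × log₂((3/16)/(7/16)) = (3/16) × log₂(3/7) = -0.2292
  i=1: (7/16) × log₂((7/16)/(1/2)) = (7/16) × log₂(7/8) = -0.0843
  i=2: (3/8) × log₂((3/8)/(1/16)) = (3/8) × log₂(6) = 0.9694
D(P||Q) = -0.2292 - 0.0843 + 0.9694
  = 0.6559 bits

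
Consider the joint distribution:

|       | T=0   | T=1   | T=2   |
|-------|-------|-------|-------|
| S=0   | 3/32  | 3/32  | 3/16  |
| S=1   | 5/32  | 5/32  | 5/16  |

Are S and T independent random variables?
Marginal P(S) (row sums):
  P(S=0) = 3/32 + 3/32 + 3/16 = 3/8
  P(S=1) = 5/32 + 5/32 + 5/16 = 5/8
Marginal P(T) (column sums):
  P(T=0) = 3/32 + 5/32 = 1/4
  P(T=1) = 3/32 + 5/32 = 1/4
  P(T=2) = 3/16 + 5/16 = 1/2

S and T are independent iff P(S=i,T=j) = P(S=i)·P(T=j) for every cell.
  P(S=0)·P(T=0) = 3/8 × 1/4 = 3/32 = P(S=0,T=0) ✓
  P(S=0)·P(T=1) = 3/8 × 1/4 = 3/32 = P(S=0,T=1) ✓
  P(S=0)·P(T=2) = 3/8 × 1/2 = 3/16 = P(S=0,T=2) ✓
  P(S=1)·P(T=0) = 5/8 × 1/4 = 5/32 = P(S=1,T=0) ✓
  P(S=1)·P(T=1) = 5/8 × 1/4 = 5/32 = P(S=1,T=1) ✓
  P(S=1)·P(T=2) = 5/8 × 1/2 = 5/16 = P(S=1,T=2) ✓

Yes, S and T are independent: every cell factors, so I(S;T) = 0 bits.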